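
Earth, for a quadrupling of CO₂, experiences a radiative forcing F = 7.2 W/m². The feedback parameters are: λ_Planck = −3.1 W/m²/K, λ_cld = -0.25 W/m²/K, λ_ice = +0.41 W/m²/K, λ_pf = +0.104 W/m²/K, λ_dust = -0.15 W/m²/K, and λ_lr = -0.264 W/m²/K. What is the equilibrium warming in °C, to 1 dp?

2.2 °C

Net feedback parameter λ = (−3.1) + (-0.25) + (+0.41) + (+0.104) + (-0.15) + (-0.264) = -3.25 W/m²/K.
ΔT = −F/λ = −7.2/(-3.25) = 2.2 °C.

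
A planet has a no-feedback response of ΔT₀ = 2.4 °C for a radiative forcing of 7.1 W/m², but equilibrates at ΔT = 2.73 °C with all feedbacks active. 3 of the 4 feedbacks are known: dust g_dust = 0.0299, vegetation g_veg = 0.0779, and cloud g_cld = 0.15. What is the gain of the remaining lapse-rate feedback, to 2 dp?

Amplification A = ΔT/ΔT₀ = 2.73/2.4 = 1.137.
Total gain g = 1 − 1/A = 1 − 1/1.137 = 0.1205.
Known gains sum to 0.0299 + 0.0779 + 0.15 = 0.2578.
g_lr = 0.1205 − 0.2578 = -0.14.

-0.14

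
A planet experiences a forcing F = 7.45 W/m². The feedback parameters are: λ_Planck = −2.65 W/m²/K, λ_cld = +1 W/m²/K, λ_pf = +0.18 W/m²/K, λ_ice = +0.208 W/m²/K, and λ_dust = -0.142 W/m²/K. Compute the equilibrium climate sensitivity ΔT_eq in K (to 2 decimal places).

5.31 K

Net feedback parameter λ = (−2.65) + (+1) + (+0.18) + (+0.208) + (-0.142) = -1.404 W/m²/K.
ΔT = −F/λ = −7.45/(-1.404) = 5.31 K.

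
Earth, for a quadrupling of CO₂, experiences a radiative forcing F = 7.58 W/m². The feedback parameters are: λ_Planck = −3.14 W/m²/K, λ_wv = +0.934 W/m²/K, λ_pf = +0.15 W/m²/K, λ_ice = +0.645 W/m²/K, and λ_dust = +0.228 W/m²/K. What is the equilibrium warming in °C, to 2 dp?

Net feedback parameter λ = (−3.14) + (+0.934) + (+0.15) + (+0.645) + (+0.228) = -1.183 W/m²/K.
ΔT = −F/λ = −7.58/(-1.183) = 6.41 °C.

6.41 °C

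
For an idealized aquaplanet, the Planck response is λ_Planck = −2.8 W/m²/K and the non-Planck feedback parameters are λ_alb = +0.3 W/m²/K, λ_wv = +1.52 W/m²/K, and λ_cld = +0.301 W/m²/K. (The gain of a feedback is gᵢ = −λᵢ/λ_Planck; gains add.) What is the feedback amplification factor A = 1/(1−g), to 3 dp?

4.124

Convert to gains: g_alb = 0.3/2.8 = 0.1071; g_wv = 1.52/2.8 = 0.5429; g_cld = 0.301/2.8 = 0.1075.
Total gain g = 0.7575.
A = 1/(1 − 0.7575) = 4.124.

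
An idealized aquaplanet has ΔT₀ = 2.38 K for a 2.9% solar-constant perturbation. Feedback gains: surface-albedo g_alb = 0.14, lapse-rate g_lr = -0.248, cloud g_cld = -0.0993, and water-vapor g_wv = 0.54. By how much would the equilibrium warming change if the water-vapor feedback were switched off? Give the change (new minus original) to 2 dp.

-1.60 K

Original: g = 0.3327, ΔT = 2.38/(1−0.3327) = 3.5666 K.
Without water-vapor: g' = -0.2073, ΔT' = 2.38/(1+0.2073) = 1.9713 K.
Change = 1.9713 − 3.5666 = -1.60 K.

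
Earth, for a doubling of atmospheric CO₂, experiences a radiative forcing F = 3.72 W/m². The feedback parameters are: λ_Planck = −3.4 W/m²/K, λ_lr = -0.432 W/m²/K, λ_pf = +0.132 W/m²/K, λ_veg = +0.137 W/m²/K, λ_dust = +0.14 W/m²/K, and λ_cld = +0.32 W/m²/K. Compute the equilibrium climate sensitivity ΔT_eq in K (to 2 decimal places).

1.20 K

Net feedback parameter λ = (−3.4) + (-0.432) + (+0.132) + (+0.137) + (+0.14) + (+0.32) = -3.103 W/m²/K.
ΔT = −F/λ = −3.72/(-3.103) = 1.20 K.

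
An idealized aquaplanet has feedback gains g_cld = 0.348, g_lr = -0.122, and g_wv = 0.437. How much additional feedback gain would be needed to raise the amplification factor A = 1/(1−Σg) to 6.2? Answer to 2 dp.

Current total gain = 0.663.
Target gain for A = 6.2: g* = 1 − 1/6.2 = 0.8387.
Additional gain needed = 0.8387 − 0.663 = 0.18.

0.18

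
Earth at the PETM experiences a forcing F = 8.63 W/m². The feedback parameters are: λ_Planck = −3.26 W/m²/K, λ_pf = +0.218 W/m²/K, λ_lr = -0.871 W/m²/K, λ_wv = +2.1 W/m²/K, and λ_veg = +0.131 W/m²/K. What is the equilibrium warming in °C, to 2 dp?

Net feedback parameter λ = (−3.26) + (+0.218) + (-0.871) + (+2.1) + (+0.131) = -1.682 W/m²/K.
ΔT = −F/λ = −8.63/(-1.682) = 5.13 °C.

5.13 °C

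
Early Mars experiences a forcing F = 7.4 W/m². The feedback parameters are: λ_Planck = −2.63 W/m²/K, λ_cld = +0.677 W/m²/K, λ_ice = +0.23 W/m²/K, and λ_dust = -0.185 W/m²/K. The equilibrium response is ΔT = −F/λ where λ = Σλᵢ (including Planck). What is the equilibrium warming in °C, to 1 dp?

Net feedback parameter λ = (−2.63) + (+0.677) + (+0.23) + (-0.185) = -1.908 W/m²/K.
ΔT = −F/λ = −7.4/(-1.908) = 3.9 °C.

3.9 °C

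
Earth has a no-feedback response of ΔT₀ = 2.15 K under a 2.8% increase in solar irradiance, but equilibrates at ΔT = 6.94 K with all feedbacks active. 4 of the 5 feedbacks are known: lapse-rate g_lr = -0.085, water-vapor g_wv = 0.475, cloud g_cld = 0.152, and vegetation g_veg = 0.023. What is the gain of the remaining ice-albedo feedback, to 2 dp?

Amplification A = ΔT/ΔT₀ = 6.94/2.15 = 3.228.
Total gain g = 1 − 1/A = 1 − 1/3.228 = 0.6902.
Known gains sum to -0.085 + 0.475 + 0.152 + 0.023 = 0.565.
g_ice = 0.6902 − 0.565 = 0.13.

0.13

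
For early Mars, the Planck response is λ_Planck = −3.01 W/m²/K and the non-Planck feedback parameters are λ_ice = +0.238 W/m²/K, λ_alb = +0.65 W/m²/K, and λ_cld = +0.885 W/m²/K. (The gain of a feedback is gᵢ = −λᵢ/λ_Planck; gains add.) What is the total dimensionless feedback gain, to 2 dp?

0.59

Convert to gains: g_ice = 0.238/3.01 = 0.07907; g_alb = 0.65/3.01 = 0.2159; g_cld = 0.885/3.01 = 0.294.
Total gain g = 0.58897.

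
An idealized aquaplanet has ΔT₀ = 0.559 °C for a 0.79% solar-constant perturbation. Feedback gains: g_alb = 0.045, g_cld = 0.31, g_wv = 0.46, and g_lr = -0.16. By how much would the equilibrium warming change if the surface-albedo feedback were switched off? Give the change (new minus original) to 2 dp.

Original: g = 0.655, ΔT = 0.559/(1−0.655) = 1.6203 °C.
Without surface-albedo: g' = 0.61, ΔT' = 0.559/(1−0.61) = 1.4333 °C.
Change = 1.4333 − 1.6203 = -0.19 °C.

-0.19 °C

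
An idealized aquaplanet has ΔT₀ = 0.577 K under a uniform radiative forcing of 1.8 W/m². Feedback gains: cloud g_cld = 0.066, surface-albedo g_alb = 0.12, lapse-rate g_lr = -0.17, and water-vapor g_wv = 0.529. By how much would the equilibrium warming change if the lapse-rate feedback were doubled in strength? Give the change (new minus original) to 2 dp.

-0.34 K

Original: g = 0.545, ΔT = 0.577/(1−0.545) = 1.2681 K.
With doubled lapse-rate: g' = 0.375, ΔT' = 0.577/(1−0.375) = 0.9232 K.
Change = 0.9232 − 1.2681 = -0.34 K.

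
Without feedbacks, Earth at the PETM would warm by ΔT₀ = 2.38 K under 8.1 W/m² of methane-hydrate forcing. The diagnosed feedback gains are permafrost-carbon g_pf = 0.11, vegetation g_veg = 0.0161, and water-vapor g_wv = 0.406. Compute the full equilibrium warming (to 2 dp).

Total gain g = 0.11 + 0.0161 + 0.406 = 0.5321.
Amplification A = 1/(1 − 0.5321) = 2.137.
ΔT = 2.38 × 2.137 = 5.09 K.

5.09 K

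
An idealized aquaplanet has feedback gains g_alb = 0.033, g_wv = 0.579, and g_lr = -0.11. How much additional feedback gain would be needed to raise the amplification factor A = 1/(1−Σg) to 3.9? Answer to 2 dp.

0.24

Current total gain = 0.502.
Target gain for A = 3.9: g* = 1 − 1/3.9 = 0.7436.
Additional gain needed = 0.7436 − 0.502 = 0.24.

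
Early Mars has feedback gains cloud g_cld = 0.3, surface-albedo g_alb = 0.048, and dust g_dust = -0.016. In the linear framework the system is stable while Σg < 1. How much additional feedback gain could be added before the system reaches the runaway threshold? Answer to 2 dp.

Current total gain = 0.3 + 0.048 − 0.016 = 0.332.
Margin to runaway = 1 − 0.332 = 0.67.

0.67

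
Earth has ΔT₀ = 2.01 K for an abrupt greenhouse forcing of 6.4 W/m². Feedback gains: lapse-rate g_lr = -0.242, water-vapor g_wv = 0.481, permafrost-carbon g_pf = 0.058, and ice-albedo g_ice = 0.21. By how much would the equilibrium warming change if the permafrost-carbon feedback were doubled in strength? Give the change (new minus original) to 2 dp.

Original: g = 0.507, ΔT = 2.01/(1−0.507) = 4.0771 K.
With doubled permafrost-carbon: g' = 0.565, ΔT' = 2.01/(1−0.565) = 4.6207 K.
Change = 4.6207 − 4.0771 = 0.54 K.

0.54 K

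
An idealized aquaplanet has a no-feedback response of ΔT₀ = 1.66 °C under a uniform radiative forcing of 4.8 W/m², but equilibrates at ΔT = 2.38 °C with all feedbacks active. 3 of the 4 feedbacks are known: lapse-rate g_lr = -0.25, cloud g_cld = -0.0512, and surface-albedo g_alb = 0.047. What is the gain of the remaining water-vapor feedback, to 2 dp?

Amplification A = ΔT/ΔT₀ = 2.38/1.66 = 1.434.
Total gain g = 1 − 1/A = 1 − 1/1.434 = 0.3026.
Known gains sum to -0.25 − 0.0512 + 0.047 = -0.2542.
g_wv = 0.3026 + 0.2542 = 0.56.

0.56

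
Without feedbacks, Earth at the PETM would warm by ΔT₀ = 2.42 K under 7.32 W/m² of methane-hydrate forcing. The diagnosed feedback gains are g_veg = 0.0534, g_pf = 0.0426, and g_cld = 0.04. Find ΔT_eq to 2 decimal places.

2.80 K

Total gain g = 0.0534 + 0.0426 + 0.04 = 0.136.
Amplification A = 1/(1 − 0.136) = 1.157.
ΔT = 2.42 × 1.157 = 2.80 K.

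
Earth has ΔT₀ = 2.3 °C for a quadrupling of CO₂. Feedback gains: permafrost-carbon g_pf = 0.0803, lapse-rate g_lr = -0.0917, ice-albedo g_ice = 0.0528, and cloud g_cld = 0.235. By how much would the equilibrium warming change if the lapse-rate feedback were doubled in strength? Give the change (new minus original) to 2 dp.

Original: g = 0.2764, ΔT = 2.3/(1−0.2764) = 3.1786 °C.
With doubled lapse-rate: g' = 0.1847, ΔT' = 2.3/(1−0.1847) = 2.8210 °C.
Change = 2.8210 − 3.1786 = -0.36 °C.

-0.36 °C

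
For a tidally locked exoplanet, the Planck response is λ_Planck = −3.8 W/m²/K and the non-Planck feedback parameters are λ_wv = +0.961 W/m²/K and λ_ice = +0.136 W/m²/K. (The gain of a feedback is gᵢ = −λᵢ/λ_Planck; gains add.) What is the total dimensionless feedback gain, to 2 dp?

0.29

Convert to gains: g_wv = 0.961/3.8 = 0.2529; g_ice = 0.136/3.8 = 0.03579.
Total gain g = 0.28869.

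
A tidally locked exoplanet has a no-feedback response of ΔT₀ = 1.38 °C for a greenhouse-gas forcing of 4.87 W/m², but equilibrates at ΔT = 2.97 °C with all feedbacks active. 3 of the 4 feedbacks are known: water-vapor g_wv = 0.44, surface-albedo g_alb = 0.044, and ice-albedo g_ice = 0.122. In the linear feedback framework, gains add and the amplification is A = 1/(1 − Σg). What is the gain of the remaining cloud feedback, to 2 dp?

-0.07

Amplification A = ΔT/ΔT₀ = 2.97/1.38 = 2.152.
Total gain g = 1 − 1/A = 1 − 1/2.152 = 0.5353.
Known gains sum to 0.44 + 0.044 + 0.122 = 0.606.
g_cld = 0.5353 − 0.606 = -0.07.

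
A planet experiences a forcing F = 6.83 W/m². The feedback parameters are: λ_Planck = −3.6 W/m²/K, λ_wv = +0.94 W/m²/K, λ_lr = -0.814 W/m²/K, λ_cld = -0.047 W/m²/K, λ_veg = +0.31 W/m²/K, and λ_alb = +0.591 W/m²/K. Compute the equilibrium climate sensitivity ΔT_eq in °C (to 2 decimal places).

2.61 °C

Net feedback parameter λ = (−3.6) + (+0.94) + (-0.814) + (-0.047) + (+0.31) + (+0.591) = -2.62 W/m²/K.
ΔT = −F/λ = −6.83/(-2.62) = 2.61 °C.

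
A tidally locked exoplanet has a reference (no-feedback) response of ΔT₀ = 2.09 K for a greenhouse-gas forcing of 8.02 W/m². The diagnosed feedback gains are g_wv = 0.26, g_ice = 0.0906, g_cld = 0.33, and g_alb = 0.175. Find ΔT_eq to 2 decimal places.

Total gain g = 0.26 + 0.0906 + 0.33 + 0.175 = 0.8556.
Amplification A = 1/(1 − 0.8556) = 6.925.
ΔT = 2.09 × 6.925 = 14.47 K.

14.47 K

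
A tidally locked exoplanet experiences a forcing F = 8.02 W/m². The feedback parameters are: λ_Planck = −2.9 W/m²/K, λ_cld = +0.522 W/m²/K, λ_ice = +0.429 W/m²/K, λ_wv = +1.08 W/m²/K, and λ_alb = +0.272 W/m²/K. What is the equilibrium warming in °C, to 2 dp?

Net feedback parameter λ = (−2.9) + (+0.522) + (+0.429) + (+1.08) + (+0.272) = -0.597 W/m²/K.
ΔT = −F/λ = −8.02/(-0.597) = 13.43 °C.

13.43 °C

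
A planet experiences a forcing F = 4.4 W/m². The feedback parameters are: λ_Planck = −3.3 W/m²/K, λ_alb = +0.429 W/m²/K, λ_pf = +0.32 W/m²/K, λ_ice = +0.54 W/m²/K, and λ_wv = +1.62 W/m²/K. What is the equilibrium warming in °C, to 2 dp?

11.25 °C

Net feedback parameter λ = (−3.3) + (+0.429) + (+0.32) + (+0.54) + (+1.62) = -0.391 W/m²/K.
ΔT = −F/λ = −4.4/(-0.391) = 11.25 °C.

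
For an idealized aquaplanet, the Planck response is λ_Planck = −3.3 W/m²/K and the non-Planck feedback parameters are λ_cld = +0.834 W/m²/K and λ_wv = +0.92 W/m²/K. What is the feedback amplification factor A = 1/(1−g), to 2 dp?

Convert to gains: g_cld = 0.834/3.3 = 0.2527; g_wv = 0.92/3.3 = 0.2788.
Total gain g = 0.5315.
A = 1/(1 − 0.5315) = 2.13.

2.13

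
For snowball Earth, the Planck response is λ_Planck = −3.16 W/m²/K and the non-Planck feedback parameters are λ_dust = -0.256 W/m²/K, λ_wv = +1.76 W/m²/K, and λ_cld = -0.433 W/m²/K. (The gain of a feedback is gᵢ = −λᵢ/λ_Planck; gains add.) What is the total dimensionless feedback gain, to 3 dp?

Convert to gains: g_dust = -0.256/3.16 = -0.08101; g_wv = 1.76/3.16 = 0.557; g_cld = -0.433/3.16 = -0.137.
Total gain g = 0.33899.

0.339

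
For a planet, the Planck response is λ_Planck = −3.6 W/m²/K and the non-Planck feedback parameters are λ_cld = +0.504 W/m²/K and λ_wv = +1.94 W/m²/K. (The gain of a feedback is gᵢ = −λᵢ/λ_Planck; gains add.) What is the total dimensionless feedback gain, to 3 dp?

0.679

Convert to gains: g_cld = 0.504/3.6 = 0.14; g_wv = 1.94/3.6 = 0.5389.
Total gain g = 0.6789.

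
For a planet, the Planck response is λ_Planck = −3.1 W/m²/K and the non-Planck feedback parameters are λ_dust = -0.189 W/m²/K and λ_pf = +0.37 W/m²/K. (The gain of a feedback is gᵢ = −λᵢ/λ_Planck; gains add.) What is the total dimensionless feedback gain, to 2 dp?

0.06

Convert to gains: g_dust = -0.189/3.1 = -0.06097; g_pf = 0.37/3.1 = 0.1194.
Total gain g = 0.05843.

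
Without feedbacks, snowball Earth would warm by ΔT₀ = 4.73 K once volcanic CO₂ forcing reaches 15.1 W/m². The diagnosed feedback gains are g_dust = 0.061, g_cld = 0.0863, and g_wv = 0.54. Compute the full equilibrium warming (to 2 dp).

Total gain g = 0.061 + 0.0863 + 0.54 = 0.6873.
Amplification A = 1/(1 − 0.6873) = 3.198.
ΔT = 4.73 × 3.198 = 15.13 K.

15.13 K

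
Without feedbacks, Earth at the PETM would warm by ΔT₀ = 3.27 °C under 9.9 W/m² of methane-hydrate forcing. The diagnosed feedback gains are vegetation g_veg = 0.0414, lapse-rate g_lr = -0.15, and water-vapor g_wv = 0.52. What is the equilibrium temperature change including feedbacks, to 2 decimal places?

Total gain g = 0.0414 − 0.15 + 0.52 = 0.4114.
Amplification A = 1/(1 − 0.4114) = 1.699.
ΔT = 3.27 × 1.699 = 5.56 °C.

5.56 °C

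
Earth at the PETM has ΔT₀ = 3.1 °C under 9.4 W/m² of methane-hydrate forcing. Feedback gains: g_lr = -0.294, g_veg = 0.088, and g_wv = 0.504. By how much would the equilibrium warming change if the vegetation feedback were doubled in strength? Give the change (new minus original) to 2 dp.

Original: g = 0.298, ΔT = 3.1/(1−0.298) = 4.4160 °C.
With doubled vegetation: g' = 0.386, ΔT' = 3.1/(1−0.386) = 5.0489 °C.
Change = 5.0489 − 4.4160 = 0.63 °C.

0.63 °C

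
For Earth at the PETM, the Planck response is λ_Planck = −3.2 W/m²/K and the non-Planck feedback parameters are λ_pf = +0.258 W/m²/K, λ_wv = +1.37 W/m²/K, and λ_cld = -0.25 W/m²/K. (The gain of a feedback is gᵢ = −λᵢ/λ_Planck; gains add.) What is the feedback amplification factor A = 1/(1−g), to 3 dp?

1.756

Convert to gains: g_pf = 0.258/3.2 = 0.08063; g_wv = 1.37/3.2 = 0.4281; g_cld = -0.25/3.2 = -0.07812.
Total gain g = 0.43061.
A = 1/(1 − 0.43061) = 1.756.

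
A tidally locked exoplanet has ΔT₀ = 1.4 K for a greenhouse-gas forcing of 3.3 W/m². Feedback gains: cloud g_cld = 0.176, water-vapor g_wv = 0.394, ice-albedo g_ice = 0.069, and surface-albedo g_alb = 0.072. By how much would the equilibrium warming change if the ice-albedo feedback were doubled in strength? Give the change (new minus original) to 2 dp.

1.52 K

Original: g = 0.711, ΔT = 1.4/(1−0.711) = 4.8443 K.
With doubled ice-albedo: g' = 0.78, ΔT' = 1.4/(1−0.78) = 6.3636 K.
Change = 6.3636 − 4.8443 = 1.52 K.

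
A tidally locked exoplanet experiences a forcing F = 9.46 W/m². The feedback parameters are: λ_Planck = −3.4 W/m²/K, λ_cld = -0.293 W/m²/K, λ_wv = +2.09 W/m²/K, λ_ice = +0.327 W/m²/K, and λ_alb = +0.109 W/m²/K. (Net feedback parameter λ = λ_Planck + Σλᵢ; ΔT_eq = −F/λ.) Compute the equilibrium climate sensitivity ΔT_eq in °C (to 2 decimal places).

Net feedback parameter λ = (−3.4) + (-0.293) + (+2.09) + (+0.327) + (+0.109) = -1.167 W/m²/K.
ΔT = −F/λ = −9.46/(-1.167) = 8.11 °C.

8.11 °C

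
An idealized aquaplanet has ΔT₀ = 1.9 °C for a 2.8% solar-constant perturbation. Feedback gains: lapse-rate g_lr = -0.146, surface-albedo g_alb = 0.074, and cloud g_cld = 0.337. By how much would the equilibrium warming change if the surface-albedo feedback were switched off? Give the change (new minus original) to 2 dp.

-0.24 °C

Original: g = 0.265, ΔT = 1.9/(1−0.265) = 2.5850 °C.
Without surface-albedo: g' = 0.191, ΔT' = 1.9/(1−0.191) = 2.3486 °C.
Change = 2.3486 − 2.5850 = -0.24 °C.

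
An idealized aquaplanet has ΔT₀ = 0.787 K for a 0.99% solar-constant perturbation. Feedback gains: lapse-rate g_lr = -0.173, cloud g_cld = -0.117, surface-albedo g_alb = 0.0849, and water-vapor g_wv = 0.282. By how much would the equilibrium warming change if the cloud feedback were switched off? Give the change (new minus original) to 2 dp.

Original: g = 0.0769, ΔT = 0.787/(1−0.0769) = 0.8526 K.
Without cloud: g' = 0.1939, ΔT' = 0.787/(1−0.1939) = 0.9763 K.
Change = 0.9763 − 0.8526 = 0.12 K.

0.12 K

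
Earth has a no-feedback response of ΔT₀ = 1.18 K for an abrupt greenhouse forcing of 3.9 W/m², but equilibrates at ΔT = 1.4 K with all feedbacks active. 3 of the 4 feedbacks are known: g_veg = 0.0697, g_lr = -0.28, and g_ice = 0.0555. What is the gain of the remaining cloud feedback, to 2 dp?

Amplification A = ΔT/ΔT₀ = 1.4/1.18 = 1.186.
Total gain g = 1 − 1/A = 1 − 1/1.186 = 0.1568.
Known gains sum to 0.0697 − 0.28 + 0.0555 = -0.1548.
g_cld = 0.1568 + 0.1548 = 0.31.

0.31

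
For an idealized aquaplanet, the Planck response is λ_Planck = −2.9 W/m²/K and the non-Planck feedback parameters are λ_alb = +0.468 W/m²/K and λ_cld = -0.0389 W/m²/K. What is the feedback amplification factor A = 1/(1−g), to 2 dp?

Convert to gains: g_alb = 0.468/2.9 = 0.1614; g_cld = -0.0389/2.9 = -0.01341.
Total gain g = 0.14799.
A = 1/(1 − 0.14799) = 1.17.

1.17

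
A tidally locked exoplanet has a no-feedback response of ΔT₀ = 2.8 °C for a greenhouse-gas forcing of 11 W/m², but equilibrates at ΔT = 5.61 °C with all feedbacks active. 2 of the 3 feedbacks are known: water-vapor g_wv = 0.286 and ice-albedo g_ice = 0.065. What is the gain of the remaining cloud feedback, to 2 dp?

Amplification A = ΔT/ΔT₀ = 5.61/2.8 = 2.004.
Total gain g = 1 − 1/A = 1 − 1/2.004 = 0.501.
Known gains sum to 0.286 + 0.065 = 0.351.
g_cld = 0.501 − 0.351 = 0.15.

0.15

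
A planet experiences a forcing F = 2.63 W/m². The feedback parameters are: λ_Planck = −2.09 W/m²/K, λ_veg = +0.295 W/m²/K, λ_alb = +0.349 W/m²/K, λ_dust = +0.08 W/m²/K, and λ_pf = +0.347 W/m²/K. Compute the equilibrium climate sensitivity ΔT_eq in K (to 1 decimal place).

2.6 K

Net feedback parameter λ = (−2.09) + (+0.295) + (+0.349) + (+0.08) + (+0.347) = -1.019 W/m²/K.
ΔT = −F/λ = −2.63/(-1.019) = 2.6 K.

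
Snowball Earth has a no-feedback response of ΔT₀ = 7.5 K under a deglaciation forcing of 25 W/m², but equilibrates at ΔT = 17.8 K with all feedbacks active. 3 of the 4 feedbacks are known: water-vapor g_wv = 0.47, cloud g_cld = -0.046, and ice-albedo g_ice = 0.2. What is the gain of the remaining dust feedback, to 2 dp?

-0.05

Amplification A = ΔT/ΔT₀ = 17.8/7.5 = 2.373.
Total gain g = 1 − 1/A = 1 − 1/2.373 = 0.5786.
Known gains sum to 0.47 − 0.046 + 0.2 = 0.624.
g_dust = 0.5786 − 0.624 = -0.05.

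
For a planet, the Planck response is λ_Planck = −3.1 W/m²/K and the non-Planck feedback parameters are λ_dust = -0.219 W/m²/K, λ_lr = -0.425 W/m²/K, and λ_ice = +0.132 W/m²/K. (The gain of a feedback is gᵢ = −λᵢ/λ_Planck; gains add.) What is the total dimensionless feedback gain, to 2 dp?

Convert to gains: g_dust = -0.219/3.1 = -0.07065; g_lr = -0.425/3.1 = -0.1371; g_ice = 0.132/3.1 = 0.04258.
Total gain g = -0.16517.

-0.17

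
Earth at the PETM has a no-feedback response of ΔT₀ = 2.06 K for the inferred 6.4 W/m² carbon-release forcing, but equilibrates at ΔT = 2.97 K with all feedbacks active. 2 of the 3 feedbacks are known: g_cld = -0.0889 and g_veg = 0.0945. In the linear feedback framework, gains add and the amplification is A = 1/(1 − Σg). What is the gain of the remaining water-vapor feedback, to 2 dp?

0.30

Amplification A = ΔT/ΔT₀ = 2.97/2.06 = 1.442.
Total gain g = 1 − 1/A = 1 − 1/1.442 = 0.3065.
Known gains sum to -0.0889 + 0.0945 = 0.0056.
g_wv = 0.3065 − 0.0056 = 0.30.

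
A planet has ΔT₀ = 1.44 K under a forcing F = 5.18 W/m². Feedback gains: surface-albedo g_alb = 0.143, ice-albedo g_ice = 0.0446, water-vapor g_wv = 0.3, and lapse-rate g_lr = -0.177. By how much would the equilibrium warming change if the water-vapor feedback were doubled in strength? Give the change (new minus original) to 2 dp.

1.61 K

Original: g = 0.3106, ΔT = 1.44/(1−0.3106) = 2.0888 K.
With doubled water-vapor: g' = 0.6106, ΔT' = 1.44/(1−0.6106) = 3.6980 K.
Change = 3.6980 − 2.0888 = 1.61 K.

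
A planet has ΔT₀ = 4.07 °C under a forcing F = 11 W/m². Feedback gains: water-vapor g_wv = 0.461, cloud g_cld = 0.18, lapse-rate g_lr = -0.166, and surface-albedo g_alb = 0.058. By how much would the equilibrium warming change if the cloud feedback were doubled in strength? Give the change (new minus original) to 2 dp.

5.47 °C

Original: g = 0.533, ΔT = 4.07/(1−0.533) = 8.7152 °C.
With doubled cloud: g' = 0.713, ΔT' = 4.07/(1−0.713) = 14.1812 °C.
Change = 14.1812 − 8.7152 = 5.47 °C.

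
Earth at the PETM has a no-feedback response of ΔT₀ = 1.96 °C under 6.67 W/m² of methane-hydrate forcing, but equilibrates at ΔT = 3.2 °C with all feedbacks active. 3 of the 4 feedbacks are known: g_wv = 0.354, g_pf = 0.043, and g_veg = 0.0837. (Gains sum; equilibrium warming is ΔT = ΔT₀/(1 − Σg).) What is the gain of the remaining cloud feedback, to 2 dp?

-0.09

Amplification A = ΔT/ΔT₀ = 3.2/1.96 = 1.633.
Total gain g = 1 − 1/A = 1 − 1/1.633 = 0.3876.
Known gains sum to 0.354 + 0.043 + 0.0837 = 0.4807.
g_cld = 0.3876 − 0.4807 = -0.09.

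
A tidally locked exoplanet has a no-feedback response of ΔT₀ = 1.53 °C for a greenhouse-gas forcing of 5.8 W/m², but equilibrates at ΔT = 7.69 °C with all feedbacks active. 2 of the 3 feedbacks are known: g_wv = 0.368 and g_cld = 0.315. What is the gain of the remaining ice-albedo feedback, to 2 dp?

0.12

Amplification A = ΔT/ΔT₀ = 7.69/1.53 = 5.026.
Total gain g = 1 − 1/A = 1 − 1/5.026 = 0.801.
Known gains sum to 0.368 + 0.315 = 0.683.
g_ice = 0.801 − 0.683 = 0.12.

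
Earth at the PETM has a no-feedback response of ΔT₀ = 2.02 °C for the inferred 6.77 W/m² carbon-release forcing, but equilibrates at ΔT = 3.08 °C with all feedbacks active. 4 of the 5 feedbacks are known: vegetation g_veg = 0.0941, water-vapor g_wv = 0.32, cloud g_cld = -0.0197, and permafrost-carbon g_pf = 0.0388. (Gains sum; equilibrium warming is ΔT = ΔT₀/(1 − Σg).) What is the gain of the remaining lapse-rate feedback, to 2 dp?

-0.09

Amplification A = ΔT/ΔT₀ = 3.08/2.02 = 1.525.
Total gain g = 1 − 1/A = 1 − 1/1.525 = 0.3443.
Known gains sum to 0.0941 + 0.32 − 0.0197 + 0.0388 = 0.4332.
g_lr = 0.3443 − 0.4332 = -0.09.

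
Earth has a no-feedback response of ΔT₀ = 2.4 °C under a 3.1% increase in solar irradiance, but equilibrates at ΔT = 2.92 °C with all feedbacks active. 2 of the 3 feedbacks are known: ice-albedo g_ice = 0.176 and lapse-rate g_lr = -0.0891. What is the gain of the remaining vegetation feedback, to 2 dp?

0.09

Amplification A = ΔT/ΔT₀ = 2.92/2.4 = 1.217.
Total gain g = 1 − 1/A = 1 − 1/1.217 = 0.1783.
Known gains sum to 0.176 − 0.0891 = 0.0869.
g_veg = 0.1783 − 0.0869 = 0.09.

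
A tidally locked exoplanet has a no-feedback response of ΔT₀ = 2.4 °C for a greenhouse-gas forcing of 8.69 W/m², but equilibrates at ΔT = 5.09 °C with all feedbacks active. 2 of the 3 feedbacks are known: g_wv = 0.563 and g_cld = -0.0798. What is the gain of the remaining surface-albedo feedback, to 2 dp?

Amplification A = ΔT/ΔT₀ = 5.09/2.4 = 2.121.
Total gain g = 1 − 1/A = 1 − 1/2.121 = 0.5285.
Known gains sum to 0.563 − 0.0798 = 0.4832.
g_alb = 0.5285 − 0.4832 = 0.05.

0.05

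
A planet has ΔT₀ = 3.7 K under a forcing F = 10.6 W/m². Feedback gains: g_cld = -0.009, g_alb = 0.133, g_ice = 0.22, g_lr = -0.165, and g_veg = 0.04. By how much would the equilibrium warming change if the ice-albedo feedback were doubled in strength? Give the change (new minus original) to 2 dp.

Original: g = 0.219, ΔT = 3.7/(1−0.219) = 4.7375 K.
With doubled ice-albedo: g' = 0.439, ΔT' = 3.7/(1−0.439) = 6.5954 K.
Change = 6.5954 − 4.7375 = 1.86 K.

1.86 K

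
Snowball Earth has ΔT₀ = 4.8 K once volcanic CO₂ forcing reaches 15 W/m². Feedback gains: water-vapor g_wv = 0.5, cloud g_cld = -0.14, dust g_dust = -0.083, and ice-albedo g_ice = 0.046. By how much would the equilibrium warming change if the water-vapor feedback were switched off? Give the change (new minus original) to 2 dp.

-3.01 K

Original: g = 0.323, ΔT = 4.8/(1−0.323) = 7.0901 K.
Without water-vapor: g' = -0.177, ΔT' = 4.8/(1+0.177) = 4.0782 K.
Change = 4.0782 − 7.0901 = -3.01 K.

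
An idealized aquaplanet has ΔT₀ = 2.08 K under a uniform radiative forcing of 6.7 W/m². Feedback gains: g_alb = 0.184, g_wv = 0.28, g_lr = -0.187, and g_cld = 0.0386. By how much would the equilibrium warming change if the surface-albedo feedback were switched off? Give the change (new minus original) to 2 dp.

Original: g = 0.3156, ΔT = 2.08/(1−0.3156) = 3.0392 K.
Without surface-albedo: g' = 0.1316, ΔT' = 2.08/(1−0.1316) = 2.3952 K.
Change = 2.3952 − 3.0392 = -0.64 K.

-0.64 K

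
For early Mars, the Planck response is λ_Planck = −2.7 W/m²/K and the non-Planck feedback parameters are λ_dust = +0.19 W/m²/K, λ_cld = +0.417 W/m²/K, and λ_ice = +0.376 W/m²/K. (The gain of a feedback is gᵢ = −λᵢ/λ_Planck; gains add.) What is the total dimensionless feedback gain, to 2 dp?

0.36

Convert to gains: g_dust = 0.19/2.7 = 0.07037; g_cld = 0.417/2.7 = 0.1544; g_ice = 0.376/2.7 = 0.1393.
Total gain g = 0.36407.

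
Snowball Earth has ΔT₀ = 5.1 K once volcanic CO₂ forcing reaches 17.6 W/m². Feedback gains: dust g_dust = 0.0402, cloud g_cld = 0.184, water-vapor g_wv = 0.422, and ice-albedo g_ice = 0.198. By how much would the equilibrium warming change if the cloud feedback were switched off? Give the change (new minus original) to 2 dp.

-17.73 K

Original: g = 0.8442, ΔT = 5.1/(1−0.8442) = 32.7343 K.
Without cloud: g' = 0.6602, ΔT' = 5.1/(1−0.6602) = 15.0088 K.
Change = 15.0088 − 32.7343 = -17.73 K.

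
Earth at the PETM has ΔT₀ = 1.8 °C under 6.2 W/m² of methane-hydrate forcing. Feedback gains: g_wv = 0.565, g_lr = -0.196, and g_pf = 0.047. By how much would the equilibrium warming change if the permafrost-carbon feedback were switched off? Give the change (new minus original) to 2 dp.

-0.23 °C

Original: g = 0.416, ΔT = 1.8/(1−0.416) = 3.0822 °C.
Without permafrost-carbon: g' = 0.369, ΔT' = 1.8/(1−0.369) = 2.8526 °C.
Change = 2.8526 − 3.0822 = -0.23 °C.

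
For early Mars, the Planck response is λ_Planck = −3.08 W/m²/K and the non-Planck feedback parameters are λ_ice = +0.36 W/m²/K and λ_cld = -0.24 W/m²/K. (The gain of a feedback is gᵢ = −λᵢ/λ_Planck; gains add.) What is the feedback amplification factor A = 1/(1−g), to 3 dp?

Convert to gains: g_ice = 0.36/3.08 = 0.1169; g_cld = -0.24/3.08 = -0.07792.
Total gain g = 0.03898.
A = 1/(1 − 0.03898) = 1.041.

1.041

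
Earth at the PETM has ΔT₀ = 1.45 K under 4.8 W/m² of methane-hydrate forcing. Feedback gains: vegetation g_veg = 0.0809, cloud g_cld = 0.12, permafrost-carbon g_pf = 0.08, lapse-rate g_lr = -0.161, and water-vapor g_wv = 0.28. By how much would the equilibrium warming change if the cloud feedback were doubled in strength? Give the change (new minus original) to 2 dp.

0.60 K

Original: g = 0.3999, ΔT = 1.45/(1−0.3999) = 2.4163 K.
With doubled cloud: g' = 0.5199, ΔT' = 1.45/(1−0.5199) = 3.0202 K.
Change = 3.0202 − 2.4163 = 0.60 K.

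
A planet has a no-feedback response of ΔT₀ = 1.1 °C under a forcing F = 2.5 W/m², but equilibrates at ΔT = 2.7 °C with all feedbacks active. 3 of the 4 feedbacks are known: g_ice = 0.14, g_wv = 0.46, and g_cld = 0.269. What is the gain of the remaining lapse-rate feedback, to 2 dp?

Amplification A = ΔT/ΔT₀ = 2.7/1.1 = 2.455.
Total gain g = 1 − 1/A = 1 − 1/2.455 = 0.5927.
Known gains sum to 0.14 + 0.46 + 0.269 = 0.869.
g_lr = 0.5927 − 0.869 = -0.28.

-0.28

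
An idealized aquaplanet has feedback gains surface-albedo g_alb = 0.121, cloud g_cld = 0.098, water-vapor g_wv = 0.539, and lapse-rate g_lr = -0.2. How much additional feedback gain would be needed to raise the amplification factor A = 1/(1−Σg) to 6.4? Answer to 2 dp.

0.29

Current total gain = 0.558.
Target gain for A = 6.4: g* = 1 − 1/6.4 = 0.8438.
Additional gain needed = 0.8438 − 0.558 = 0.29.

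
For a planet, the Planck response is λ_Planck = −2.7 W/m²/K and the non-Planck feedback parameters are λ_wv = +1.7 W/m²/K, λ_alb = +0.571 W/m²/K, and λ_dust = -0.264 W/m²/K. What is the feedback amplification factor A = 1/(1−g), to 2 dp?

Convert to gains: g_wv = 1.7/2.7 = 0.6296; g_alb = 0.571/2.7 = 0.2115; g_dust = -0.264/2.7 = -0.09778.
Total gain g = 0.74332.
A = 1/(1 − 0.74332) = 3.90.

3.90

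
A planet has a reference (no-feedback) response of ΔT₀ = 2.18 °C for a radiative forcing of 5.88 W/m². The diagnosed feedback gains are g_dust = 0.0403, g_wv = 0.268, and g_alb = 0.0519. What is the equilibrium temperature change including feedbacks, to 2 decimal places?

3.41 °C

Total gain g = 0.0403 + 0.268 + 0.0519 = 0.3602.
Amplification A = 1/(1 − 0.3602) = 1.563.
ΔT = 2.18 × 1.563 = 3.41 °C.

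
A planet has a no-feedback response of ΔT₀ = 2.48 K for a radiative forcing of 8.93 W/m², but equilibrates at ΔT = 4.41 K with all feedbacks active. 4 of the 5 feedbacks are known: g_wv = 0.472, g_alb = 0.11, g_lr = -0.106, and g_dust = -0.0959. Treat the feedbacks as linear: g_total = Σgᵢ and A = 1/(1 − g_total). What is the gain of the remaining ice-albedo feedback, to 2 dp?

Amplification A = ΔT/ΔT₀ = 4.41/2.48 = 1.778.
Total gain g = 1 − 1/A = 1 − 1/1.778 = 0.4376.
Known gains sum to 0.472 + 0.11 − 0.106 − 0.0959 = 0.3801.
g_ice = 0.4376 − 0.3801 = 0.06.

0.06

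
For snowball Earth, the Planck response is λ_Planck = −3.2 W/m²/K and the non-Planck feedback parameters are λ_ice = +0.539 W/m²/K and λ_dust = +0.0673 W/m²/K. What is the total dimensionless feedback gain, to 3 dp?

0.189

Convert to gains: g_ice = 0.539/3.2 = 0.1684; g_dust = 0.0673/3.2 = 0.02103.
Total gain g = 0.18943.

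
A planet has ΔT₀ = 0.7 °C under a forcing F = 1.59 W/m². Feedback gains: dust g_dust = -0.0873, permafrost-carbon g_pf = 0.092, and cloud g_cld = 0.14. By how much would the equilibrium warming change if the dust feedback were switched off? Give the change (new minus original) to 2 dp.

Original: g = 0.1447, ΔT = 0.7/(1−0.1447) = 0.8184 °C.
Without dust: g' = 0.232, ΔT' = 0.7/(1−0.232) = 0.9115 °C.
Change = 0.9115 − 0.8184 = 0.09 °C.

0.09 °C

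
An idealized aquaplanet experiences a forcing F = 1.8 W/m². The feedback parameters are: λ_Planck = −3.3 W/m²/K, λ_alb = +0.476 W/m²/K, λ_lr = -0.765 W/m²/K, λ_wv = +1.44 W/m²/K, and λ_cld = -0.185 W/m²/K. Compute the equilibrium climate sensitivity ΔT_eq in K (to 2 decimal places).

Net feedback parameter λ = (−3.3) + (+0.476) + (-0.765) + (+1.44) + (-0.185) = -2.334 W/m²/K.
ΔT = −F/λ = −1.8/(-2.334) = 0.77 K.

0.77 K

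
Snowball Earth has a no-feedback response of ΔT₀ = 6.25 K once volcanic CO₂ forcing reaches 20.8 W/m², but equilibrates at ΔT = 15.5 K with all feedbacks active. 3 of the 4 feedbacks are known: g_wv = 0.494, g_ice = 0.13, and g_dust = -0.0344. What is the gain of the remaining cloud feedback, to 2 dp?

Amplification A = ΔT/ΔT₀ = 15.5/6.25 = 2.48.
Total gain g = 1 − 1/A = 1 − 1/2.48 = 0.5968.
Known gains sum to 0.494 + 0.13 − 0.0344 = 0.5896.
g_cld = 0.5968 − 0.5896 = 0.01.

0.01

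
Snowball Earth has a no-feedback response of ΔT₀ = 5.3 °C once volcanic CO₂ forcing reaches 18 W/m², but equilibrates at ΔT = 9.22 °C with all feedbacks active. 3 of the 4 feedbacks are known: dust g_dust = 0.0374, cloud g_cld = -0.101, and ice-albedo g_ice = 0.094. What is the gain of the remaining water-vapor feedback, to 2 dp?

Amplification A = ΔT/ΔT₀ = 9.22/5.3 = 1.74.
Total gain g = 1 − 1/A = 1 − 1/1.74 = 0.4253.
Known gains sum to 0.0374 − 0.101 + 0.094 = 0.0304.
g_wv = 0.4253 − 0.0304 = 0.39.

0.39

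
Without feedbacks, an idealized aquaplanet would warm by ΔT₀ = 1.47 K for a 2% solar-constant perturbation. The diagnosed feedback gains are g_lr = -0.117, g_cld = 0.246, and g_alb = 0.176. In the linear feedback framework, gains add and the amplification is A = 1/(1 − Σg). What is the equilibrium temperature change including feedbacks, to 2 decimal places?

2.12 K

Total gain g = -0.117 + 0.246 + 0.176 = 0.305.
Amplification A = 1/(1 − 0.305) = 1.439.
ΔT = 1.47 × 1.439 = 2.12 K.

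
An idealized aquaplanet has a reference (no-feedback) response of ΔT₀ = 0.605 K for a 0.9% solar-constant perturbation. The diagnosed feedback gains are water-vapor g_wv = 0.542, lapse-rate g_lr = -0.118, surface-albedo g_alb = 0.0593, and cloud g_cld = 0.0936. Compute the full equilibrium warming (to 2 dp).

Total gain g = 0.542 − 0.118 + 0.0593 + 0.0936 = 0.5769.
Amplification A = 1/(1 − 0.5769) = 2.364.
ΔT = 0.605 × 2.364 = 1.43 K.

1.43 K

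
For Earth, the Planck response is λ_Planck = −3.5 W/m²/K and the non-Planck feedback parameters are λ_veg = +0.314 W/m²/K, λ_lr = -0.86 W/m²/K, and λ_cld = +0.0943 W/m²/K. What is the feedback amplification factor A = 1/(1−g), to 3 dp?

0.886

Convert to gains: g_veg = 0.314/3.5 = 0.08971; g_lr = -0.86/3.5 = -0.2457; g_cld = 0.0943/3.5 = 0.02694.
Total gain g = -0.12905.
A = 1/(1 + 0.12905) = 0.886.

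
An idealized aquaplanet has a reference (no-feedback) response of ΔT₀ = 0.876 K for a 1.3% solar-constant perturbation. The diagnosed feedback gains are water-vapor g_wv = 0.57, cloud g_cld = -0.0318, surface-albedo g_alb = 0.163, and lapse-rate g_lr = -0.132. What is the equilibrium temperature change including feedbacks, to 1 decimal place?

2.0 K

Total gain g = 0.57 − 0.0318 + 0.163 − 0.132 = 0.5692.
Amplification A = 1/(1 − 0.5692) = 2.321.
ΔT = 0.876 × 2.321 = 2.0 K.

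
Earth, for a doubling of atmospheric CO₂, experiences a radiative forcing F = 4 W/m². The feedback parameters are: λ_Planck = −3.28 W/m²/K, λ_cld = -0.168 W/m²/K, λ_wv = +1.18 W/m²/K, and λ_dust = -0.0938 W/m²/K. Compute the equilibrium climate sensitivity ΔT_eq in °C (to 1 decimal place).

1.7 °C

Net feedback parameter λ = (−3.28) + (-0.168) + (+1.18) + (-0.0938) = -2.3618 W/m²/K.
ΔT = −F/λ = −4/(-2.3618) = 1.7 °C.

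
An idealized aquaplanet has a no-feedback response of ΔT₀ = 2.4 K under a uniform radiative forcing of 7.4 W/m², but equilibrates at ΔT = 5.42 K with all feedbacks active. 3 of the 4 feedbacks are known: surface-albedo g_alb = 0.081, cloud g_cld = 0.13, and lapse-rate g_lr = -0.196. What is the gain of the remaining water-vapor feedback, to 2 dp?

0.54

Amplification A = ΔT/ΔT₀ = 5.42/2.4 = 2.258.
Total gain g = 1 − 1/A = 1 − 1/2.258 = 0.5571.
Known gains sum to 0.081 + 0.13 − 0.196 = 0.015.
g_wv = 0.5571 − 0.015 = 0.54.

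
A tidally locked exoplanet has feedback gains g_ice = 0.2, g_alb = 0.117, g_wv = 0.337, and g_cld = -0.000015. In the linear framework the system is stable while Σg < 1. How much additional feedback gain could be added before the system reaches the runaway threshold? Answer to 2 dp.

0.35

Current total gain = 0.2 + 0.117 + 0.337 − 0.000015 = 0.653985.
Margin to runaway = 1 − 0.653985 = 0.35.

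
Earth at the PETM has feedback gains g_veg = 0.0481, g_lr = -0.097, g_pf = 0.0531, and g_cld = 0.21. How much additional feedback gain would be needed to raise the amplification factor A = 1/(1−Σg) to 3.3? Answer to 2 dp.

Current total gain = 0.2142.
Target gain for A = 3.3: g* = 1 − 1/3.3 = 0.697.
Additional gain needed = 0.697 − 0.2142 = 0.48.

0.48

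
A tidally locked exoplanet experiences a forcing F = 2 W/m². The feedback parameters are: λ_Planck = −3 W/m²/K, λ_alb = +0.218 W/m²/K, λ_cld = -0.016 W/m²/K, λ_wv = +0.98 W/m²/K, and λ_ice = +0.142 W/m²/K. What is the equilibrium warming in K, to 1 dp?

1.2 K

Net feedback parameter λ = (−3) + (+0.218) + (-0.016) + (+0.98) + (+0.142) = -1.676 W/m²/K.
ΔT = −F/λ = −2/(-1.676) = 1.2 K.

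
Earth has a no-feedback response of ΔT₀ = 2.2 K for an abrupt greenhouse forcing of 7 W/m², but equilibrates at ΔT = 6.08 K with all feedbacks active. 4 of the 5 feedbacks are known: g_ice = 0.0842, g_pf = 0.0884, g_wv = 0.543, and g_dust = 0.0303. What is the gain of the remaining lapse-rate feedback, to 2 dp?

Amplification A = ΔT/ΔT₀ = 6.08/2.2 = 2.764.
Total gain g = 1 − 1/A = 1 − 1/2.764 = 0.6382.
Known gains sum to 0.0842 + 0.0884 + 0.543 + 0.0303 = 0.7459.
g_lr = 0.6382 − 0.7459 = -0.11.

-0.11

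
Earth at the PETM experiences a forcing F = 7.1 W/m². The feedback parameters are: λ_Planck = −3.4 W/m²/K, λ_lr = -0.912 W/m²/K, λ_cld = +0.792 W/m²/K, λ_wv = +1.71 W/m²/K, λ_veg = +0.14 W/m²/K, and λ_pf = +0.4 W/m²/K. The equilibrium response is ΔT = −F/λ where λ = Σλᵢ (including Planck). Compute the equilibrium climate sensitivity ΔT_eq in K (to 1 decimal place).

Net feedback parameter λ = (−3.4) + (-0.912) + (+0.792) + (+1.71) + (+0.14) + (+0.4) = -1.27 W/m²/K.
ΔT = −F/λ = −7.1/(-1.27) = 5.6 K.

5.6 K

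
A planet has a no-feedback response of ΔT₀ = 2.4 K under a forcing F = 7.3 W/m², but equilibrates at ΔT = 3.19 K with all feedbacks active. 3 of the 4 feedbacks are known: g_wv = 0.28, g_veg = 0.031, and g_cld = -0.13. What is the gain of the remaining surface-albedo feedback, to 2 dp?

Amplification A = ΔT/ΔT₀ = 3.19/2.4 = 1.329.
Total gain g = 1 − 1/A = 1 − 1/1.329 = 0.2476.
Known gains sum to 0.28 + 0.031 − 0.13 = 0.181.
g_alb = 0.2476 − 0.181 = 0.07.

0.07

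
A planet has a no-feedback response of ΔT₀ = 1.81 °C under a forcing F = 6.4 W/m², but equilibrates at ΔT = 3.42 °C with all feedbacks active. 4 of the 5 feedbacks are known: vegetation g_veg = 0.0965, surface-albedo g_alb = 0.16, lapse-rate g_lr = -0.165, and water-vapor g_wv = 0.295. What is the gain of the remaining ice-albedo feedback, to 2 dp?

Amplification A = ΔT/ΔT₀ = 3.42/1.81 = 1.89.
Total gain g = 1 − 1/A = 1 − 1/1.89 = 0.4709.
Known gains sum to 0.0965 + 0.16 − 0.165 + 0.295 = 0.3865.
g_ice = 0.4709 − 0.3865 = 0.08.

0.08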